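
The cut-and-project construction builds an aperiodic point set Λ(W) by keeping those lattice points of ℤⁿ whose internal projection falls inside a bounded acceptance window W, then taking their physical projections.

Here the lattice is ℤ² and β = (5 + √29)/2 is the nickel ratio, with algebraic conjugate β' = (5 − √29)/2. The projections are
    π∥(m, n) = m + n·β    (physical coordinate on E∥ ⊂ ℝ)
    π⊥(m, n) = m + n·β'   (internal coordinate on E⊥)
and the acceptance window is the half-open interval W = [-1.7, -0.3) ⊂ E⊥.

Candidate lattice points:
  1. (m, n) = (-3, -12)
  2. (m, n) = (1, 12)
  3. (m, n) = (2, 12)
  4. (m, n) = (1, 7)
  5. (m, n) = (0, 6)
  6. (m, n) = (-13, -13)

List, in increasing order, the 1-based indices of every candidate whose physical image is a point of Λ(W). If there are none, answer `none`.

Numerically β ≈ 5.19258 and β' = −1/β ≈ -0.19258.
#1 (-3,-12): internal coord -3 + (-12)·β' = -0.68901; -0.68901 ∈ [-1.7, -0.3) → IN Λ
#2 (1,12): internal coord 1 + (12)·β' = -1.31099; -1.31099 ∈ [-1.7, -0.3) → IN Λ
#3 (2,12): internal coord 2 + (12)·β' = -0.31099; -0.31099 ∈ [-1.7, -0.3) → IN Λ
#4 (1,7): internal coord 1 + (7)·β' = -0.34808; -0.34808 ∈ [-1.7, -0.3) → IN Λ
#5 (0,6): internal coord 0 + (6)·β' = -1.15549; -1.15549 ∈ [-1.7, -0.3) → IN Λ
#6 (-13,-13): internal coord -13 + (-13)·β' = -10.49643; -10.49643 ∉ [-1.7, -0.3) → out

1, 2, 3, 4, 5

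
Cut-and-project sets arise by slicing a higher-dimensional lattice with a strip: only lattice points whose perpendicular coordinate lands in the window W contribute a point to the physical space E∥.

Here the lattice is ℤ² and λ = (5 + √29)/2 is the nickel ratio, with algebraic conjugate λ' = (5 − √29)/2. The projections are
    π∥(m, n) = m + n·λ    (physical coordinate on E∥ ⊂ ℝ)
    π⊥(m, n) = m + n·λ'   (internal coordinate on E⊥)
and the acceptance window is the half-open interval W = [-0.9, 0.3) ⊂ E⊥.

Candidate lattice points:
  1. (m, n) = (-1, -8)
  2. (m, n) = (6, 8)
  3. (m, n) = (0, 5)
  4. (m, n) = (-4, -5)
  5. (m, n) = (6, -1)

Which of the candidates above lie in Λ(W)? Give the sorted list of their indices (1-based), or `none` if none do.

Compute λ' = (5−√29)/2 = -0.1926, so π⊥(m,n) = m -0.1926·n.
#1 (-1,-8): internal coord -1 + (-8)·λ' = +0.5407; +0.5407 ∉ [-0.9, 0.3) → out
#2 (6,8): internal coord 6 + (8)·λ' = +4.4593; +4.4593 ∉ [-0.9, 0.3) → out
#3 (0,5): internal coord 0 + (5)·λ' = -0.9629; -0.9629 ∉ [-0.9, 0.3) → out
#4 (-4,-5): internal coord -4 + (-5)·λ' = -3.0371; -3.0371 ∉ [-0.9, 0.3) → out
#5 (6,-1): internal coord 6 + (-1)·λ' = +6.1926; +6.1926 ∉ [-0.9, 0.3) → out

none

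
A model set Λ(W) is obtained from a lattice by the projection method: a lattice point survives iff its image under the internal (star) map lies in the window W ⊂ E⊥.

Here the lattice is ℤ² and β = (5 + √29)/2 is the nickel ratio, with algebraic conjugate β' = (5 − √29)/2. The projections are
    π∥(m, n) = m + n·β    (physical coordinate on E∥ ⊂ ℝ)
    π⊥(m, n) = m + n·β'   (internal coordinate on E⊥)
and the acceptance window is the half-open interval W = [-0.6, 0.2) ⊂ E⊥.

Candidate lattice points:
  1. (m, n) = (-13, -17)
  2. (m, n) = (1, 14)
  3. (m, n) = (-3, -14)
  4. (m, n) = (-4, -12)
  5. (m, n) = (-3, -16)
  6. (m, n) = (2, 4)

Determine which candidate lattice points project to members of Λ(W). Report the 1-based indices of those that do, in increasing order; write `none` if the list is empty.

3, 5

Numerically β ≈ 5.192582 and β' = −1/β ≈ -0.192582.
#1 (-13,-17): internal coord -13 + (-17)·β' = -9.726099; -9.726099 ∉ [-0.6, 0.2) → out
#2 (1,14): internal coord 1 + (14)·β' = -1.696154; -1.696154 ∉ [-0.6, 0.2) → out
#3 (-3,-14): internal coord -3 + (-14)·β' = -0.303846; -0.303846 ∈ [-0.6, 0.2) → IN Λ
#4 (-4,-12): internal coord -4 + (-12)·β' = -1.689011; -1.689011 ∉ [-0.6, 0.2) → out
#5 (-3,-16): internal coord -3 + (-16)·β' = +0.081318; +0.081318 ∈ [-0.6, 0.2) → IN Λ
#6 (2,4): internal coord 2 + (4)·β' = +1.229670; +1.229670 ∉ [-0.6, 0.2) → out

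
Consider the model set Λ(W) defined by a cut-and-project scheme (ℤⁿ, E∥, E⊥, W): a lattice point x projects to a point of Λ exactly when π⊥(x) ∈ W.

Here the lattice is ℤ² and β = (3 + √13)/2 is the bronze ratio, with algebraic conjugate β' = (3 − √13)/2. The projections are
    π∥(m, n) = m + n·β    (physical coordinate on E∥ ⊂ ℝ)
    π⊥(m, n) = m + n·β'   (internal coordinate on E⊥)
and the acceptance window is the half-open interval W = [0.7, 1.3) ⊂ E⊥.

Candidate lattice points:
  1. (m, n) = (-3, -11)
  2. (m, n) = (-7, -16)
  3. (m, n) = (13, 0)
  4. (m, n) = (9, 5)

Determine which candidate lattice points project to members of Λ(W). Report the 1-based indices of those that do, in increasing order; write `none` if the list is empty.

none

Compute β' = (3−√13)/2 = -0.302776, so π⊥(m,n) = m -0.302776·n.
candidate 1: (m,n)=(-3,-11) → π∥ = -3-11·β ≈ -39.330532, π⊥ = -3-11·β' ≈ 0.330532 ∉ [0.7, 1.3) ⇒ out
candidate 2: (m,n)=(-7,-16) → π∥ = -7-16·β ≈ -59.844410, π⊥ = -7-16·β' ≈ -2.155590 ∉ [0.7, 1.3) ⇒ out
candidate 3: (m,n)=(13,0) → π∥ = 13+0·β ≈ 13.000000, π⊥ = 13+0·β' ≈ 13.000000 ∉ [0.7, 1.3) ⇒ out
candidate 4: (m,n)=(9,5) → π∥ = 9+5·β ≈ 25.513878, π⊥ = 9+5·β' ≈ 7.486122 ∉ [0.7, 1.3) ⇒ out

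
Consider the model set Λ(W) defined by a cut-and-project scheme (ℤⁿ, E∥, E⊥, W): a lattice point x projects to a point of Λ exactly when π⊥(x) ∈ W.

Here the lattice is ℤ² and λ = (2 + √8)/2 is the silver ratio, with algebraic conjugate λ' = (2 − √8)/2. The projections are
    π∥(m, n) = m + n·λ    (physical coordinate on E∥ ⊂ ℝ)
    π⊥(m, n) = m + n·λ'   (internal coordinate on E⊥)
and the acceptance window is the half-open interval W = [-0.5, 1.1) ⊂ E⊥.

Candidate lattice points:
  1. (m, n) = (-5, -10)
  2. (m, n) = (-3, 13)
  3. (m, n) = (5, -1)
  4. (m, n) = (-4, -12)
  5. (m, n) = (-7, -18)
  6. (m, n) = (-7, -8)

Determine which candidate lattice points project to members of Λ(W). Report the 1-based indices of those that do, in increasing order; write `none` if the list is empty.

4, 5

Compute λ' = (2−√8)/2 = -0.41421, so π⊥(m,n) = m -0.41421·n.
#1 (-5,-10): internal coord -5 + (-10)·λ' = -0.85786; -0.85786 ∉ [-0.5, 1.1) → out
#2 (-3,13): internal coord -3 + (13)·λ' = -8.38478; -8.38478 ∉ [-0.5, 1.1) → out
#3 (5,-1): internal coord 5 + (-1)·λ' = +5.41421; +5.41421 ∉ [-0.5, 1.1) → out
#4 (-4,-12): internal coord -4 + (-12)·λ' = +0.97056; +0.97056 ∈ [-0.5, 1.1) → IN Λ
#5 (-7,-18): internal coord -7 + (-18)·λ' = +0.45584; +0.45584 ∈ [-0.5, 1.1) → IN Λ
#6 (-7,-8): internal coord -7 + (-8)·λ' = -3.68629; -3.68629 ∉ [-0.5, 1.1) → out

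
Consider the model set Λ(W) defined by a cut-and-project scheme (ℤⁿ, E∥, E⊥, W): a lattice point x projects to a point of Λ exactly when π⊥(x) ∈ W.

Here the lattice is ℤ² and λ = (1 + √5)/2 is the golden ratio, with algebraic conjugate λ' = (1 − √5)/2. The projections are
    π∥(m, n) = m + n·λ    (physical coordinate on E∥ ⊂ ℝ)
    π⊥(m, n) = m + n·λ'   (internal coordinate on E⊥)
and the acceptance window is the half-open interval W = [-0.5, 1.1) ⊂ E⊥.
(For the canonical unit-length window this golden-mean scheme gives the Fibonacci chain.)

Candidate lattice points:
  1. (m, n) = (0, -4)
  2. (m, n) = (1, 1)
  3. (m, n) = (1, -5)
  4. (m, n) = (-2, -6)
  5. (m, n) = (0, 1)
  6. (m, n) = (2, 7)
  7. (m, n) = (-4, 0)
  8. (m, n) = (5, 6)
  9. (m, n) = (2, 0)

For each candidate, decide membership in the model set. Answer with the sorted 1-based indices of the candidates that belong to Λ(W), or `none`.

2

λ' = (1−√5)/2 ≈ -0.6180.
candidate 1: (m,n)=(0,-4) → π∥ = 0-4·λ ≈ -6.4721, π⊥ = 0-4·λ' ≈ 2.4721 ∉ [-0.5, 1.1) ⇒ out
candidate 2: (m,n)=(1,1) → π∥ = 1+1·λ ≈ 2.6180, π⊥ = 1+1·λ' ≈ 0.3820 ∈ [-0.5, 1.1) ⇒ IN Λ
candidate 3: (m,n)=(1,-5) → π∥ = 1-5·λ ≈ -7.0902, π⊥ = 1-5·λ' ≈ 4.0902 ∉ [-0.5, 1.1) ⇒ out
candidate 4: (m,n)=(-2,-6) → π∥ = -2-6·λ ≈ -11.7082, π⊥ = -2-6·λ' ≈ 1.7082 ∉ [-0.5, 1.1) ⇒ out
candidate 5: (m,n)=(0,1) → π∥ = 0+1·λ ≈ 1.6180, π⊥ = 0+1·λ' ≈ -0.6180 ∉ [-0.5, 1.1) ⇒ out
candidate 6: (m,n)=(2,7) → π∥ = 2+7·λ ≈ 13.3262, π⊥ = 2+7·λ' ≈ -2.3262 ∉ [-0.5, 1.1) ⇒ out
candidate 7: (m,n)=(-4,0) → π∥ = -4+0·λ ≈ -4.0000, π⊥ = -4+0·λ' ≈ -4.0000 ∉ [-0.5, 1.1) ⇒ out
candidate 8: (m,n)=(5,6) → π∥ = 5+6·λ ≈ 14.7082, π⊥ = 5+6·λ' ≈ 1.2918 ∉ [-0.5, 1.1) ⇒ out
candidate 9: (m,n)=(2,0) → π∥ = 2+0·λ ≈ 2.0000, π⊥ = 2+0·λ' ≈ 2.0000 ∉ [-0.5, 1.1) ⇒ out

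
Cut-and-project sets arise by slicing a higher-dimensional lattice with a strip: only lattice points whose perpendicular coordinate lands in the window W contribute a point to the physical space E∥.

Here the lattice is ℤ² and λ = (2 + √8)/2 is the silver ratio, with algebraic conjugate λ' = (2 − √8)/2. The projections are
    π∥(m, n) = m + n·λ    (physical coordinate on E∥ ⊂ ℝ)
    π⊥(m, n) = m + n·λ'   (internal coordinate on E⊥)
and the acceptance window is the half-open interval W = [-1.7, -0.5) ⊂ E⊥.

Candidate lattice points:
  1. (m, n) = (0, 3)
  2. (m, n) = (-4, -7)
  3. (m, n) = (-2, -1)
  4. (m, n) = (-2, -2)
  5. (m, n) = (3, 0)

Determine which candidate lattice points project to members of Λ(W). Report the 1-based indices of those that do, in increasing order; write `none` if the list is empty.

1, 2, 3, 4

Compute λ' = (2−√8)/2 = -0.414214, so π⊥(m,n) = m -0.414214·n.
#1 (0,3): internal coord 0 + (3)·λ' = -1.242641; -1.242641 ∈ [-1.7, -0.5) → IN Λ
#2 (-4,-7): internal coord -4 + (-7)·λ' = -1.100505; -1.100505 ∈ [-1.7, -0.5) → IN Λ
#3 (-2,-1): internal coord -2 + (-1)·λ' = -1.585786; -1.585786 ∈ [-1.7, -0.5) → IN Λ
#4 (-2,-2): internal coord -2 + (-2)·λ' = -1.171573; -1.171573 ∈ [-1.7, -0.5) → IN Λ
#5 (3,0): internal coord 3 + (0)·λ' = +3.000000; +3.000000 ∉ [-1.7, -0.5) → out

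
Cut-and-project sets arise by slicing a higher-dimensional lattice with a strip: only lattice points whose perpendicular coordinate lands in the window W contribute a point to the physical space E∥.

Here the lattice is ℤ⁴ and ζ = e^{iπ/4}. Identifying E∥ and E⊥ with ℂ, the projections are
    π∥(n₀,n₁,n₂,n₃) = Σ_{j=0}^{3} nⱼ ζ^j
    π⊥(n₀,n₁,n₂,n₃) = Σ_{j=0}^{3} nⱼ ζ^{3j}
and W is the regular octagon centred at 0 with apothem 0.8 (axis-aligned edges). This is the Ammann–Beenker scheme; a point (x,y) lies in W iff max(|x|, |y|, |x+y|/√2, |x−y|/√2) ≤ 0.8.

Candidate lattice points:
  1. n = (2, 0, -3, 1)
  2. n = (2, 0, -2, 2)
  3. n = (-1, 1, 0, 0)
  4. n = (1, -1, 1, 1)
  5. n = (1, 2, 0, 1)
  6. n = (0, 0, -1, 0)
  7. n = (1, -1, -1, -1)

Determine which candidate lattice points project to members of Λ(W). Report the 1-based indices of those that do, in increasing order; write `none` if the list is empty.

none

With ζ = e^{iπ/4} the internal vectors are ζ^0,ζ^3,ζ^6,ζ^9.
candidate 1: n = (2, 0, -3, 1) → π⊥ ≈ (+2.7071, +3.7071); max(|x|,|y|,|x±y|/√2) = 4.5355 > 0.8 ⇒ ∉ W
candidate 2: n = (2, 0, -2, 2) → π⊥ ≈ (+3.4142, +3.4142); max(|x|,|y|,|x±y|/√2) = 4.8284 > 0.8 ⇒ ∉ W
candidate 3: n = (-1, 1, 0, 0) → π⊥ ≈ (-1.7071, +0.7071); max(|x|,|y|,|x±y|/√2) = 1.7071 > 0.8 ⇒ ∉ W
candidate 4: n = (1, -1, 1, 1) → π⊥ ≈ (+2.4142, -1.0000); max(|x|,|y|,|x±y|/√2) = 2.4142 > 0.8 ⇒ ∉ W
candidate 5: n = (1, 2, 0, 1) → π⊥ ≈ (+0.2929, +2.1213); max(|x|,|y|,|x±y|/√2) = 2.1213 > 0.8 ⇒ ∉ W
candidate 6: n = (0, 0, -1, 0) → π⊥ ≈ (+0.0000, +1.0000); max(|x|,|y|,|x±y|/√2) = 1.0000 > 0.8 ⇒ ∉ W
candidate 7: n = (1, -1, -1, -1) → π⊥ ≈ (+1.0000, -0.4142); max(|x|,|y|,|x±y|/√2) = 1.0000 > 0.8 ⇒ ∉ W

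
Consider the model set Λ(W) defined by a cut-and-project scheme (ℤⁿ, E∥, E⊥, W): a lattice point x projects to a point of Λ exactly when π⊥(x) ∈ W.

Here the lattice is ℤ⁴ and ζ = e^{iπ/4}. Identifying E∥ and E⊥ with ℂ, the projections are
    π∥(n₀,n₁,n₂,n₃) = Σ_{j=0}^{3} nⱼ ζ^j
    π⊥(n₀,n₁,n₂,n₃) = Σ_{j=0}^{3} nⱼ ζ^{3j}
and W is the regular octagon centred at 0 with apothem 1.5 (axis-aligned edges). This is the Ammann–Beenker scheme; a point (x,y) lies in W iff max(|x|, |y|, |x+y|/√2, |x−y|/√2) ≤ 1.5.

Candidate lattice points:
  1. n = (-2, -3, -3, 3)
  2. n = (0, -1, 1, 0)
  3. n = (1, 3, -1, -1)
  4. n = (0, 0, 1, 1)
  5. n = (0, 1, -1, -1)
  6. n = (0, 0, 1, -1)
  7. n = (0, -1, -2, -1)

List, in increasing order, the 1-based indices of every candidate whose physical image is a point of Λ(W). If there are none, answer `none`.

Internal map: ζ^{3j} for j=0..3 gives (1,0), (−√2/2,√2/2), (0,−1), (√2/2,√2/2).
candidate 1: n = (-2, -3, -3, 3) → π⊥ ≈ (+2.24264, +3.00000); max(|x|,|y|,|x±y|/√2) = 3.70711 > 1.5 ⇒ ∉ W
candidate 2: n = (0, -1, 1, 0) → π⊥ ≈ (+0.70711, -1.70711); max(|x|,|y|,|x±y|/√2) = 1.70711 > 1.5 ⇒ ∉ W
candidate 3: n = (1, 3, -1, -1) → π⊥ ≈ (-1.82843, +2.41421); max(|x|,|y|,|x±y|/√2) = 3.00000 > 1.5 ⇒ ∉ W
candidate 4: n = (0, 0, 1, 1) → π⊥ ≈ (+0.70711, -0.29289); max(|x|,|y|,|x±y|/√2) = 0.70711 ≤ 1.5 ⇒ ∈ W
candidate 5: n = (0, 1, -1, -1) → π⊥ ≈ (-1.41421, +1.00000); max(|x|,|y|,|x±y|/√2) = 1.70711 > 1.5 ⇒ ∉ W
candidate 6: n = (0, 0, 1, -1) → π⊥ ≈ (-0.70711, -1.70711); max(|x|,|y|,|x±y|/√2) = 1.70711 > 1.5 ⇒ ∉ W
candidate 7: n = (0, -1, -2, -1) → π⊥ ≈ (+0.00000, +0.58579); max(|x|,|y|,|x±y|/√2) = 0.58579 ≤ 1.5 ⇒ ∈ W

4, 7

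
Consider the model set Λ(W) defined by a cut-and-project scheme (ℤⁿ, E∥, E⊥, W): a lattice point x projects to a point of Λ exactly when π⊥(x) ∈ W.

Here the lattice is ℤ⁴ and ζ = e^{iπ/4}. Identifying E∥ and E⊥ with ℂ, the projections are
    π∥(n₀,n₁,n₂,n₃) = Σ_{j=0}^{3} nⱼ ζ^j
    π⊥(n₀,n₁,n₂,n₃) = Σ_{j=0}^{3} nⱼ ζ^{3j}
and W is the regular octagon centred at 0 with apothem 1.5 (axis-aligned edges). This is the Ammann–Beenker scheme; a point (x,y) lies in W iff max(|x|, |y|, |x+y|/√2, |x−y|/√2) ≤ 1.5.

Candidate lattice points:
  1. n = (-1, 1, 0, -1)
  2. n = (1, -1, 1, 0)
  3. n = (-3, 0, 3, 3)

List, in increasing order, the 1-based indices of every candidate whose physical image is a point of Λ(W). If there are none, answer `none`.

π⊥(n) = n₀ + n₁ζ³ + n₂ζ⁶ + n₃ζ⁹ where ζ = e^{iπ/4}.
candidate 1: n = (-1, 1, 0, -1) → π⊥ ≈ (-2.41421, +0.00000); max(|x|,|y|,|x±y|/√2) = 2.41421 > 1.5 ⇒ ∉ W
candidate 2: n = (1, -1, 1, 0) → π⊥ ≈ (+1.70711, -1.70711); max(|x|,|y|,|x±y|/√2) = 2.41421 > 1.5 ⇒ ∉ W
candidate 3: n = (-3, 0, 3, 3) → π⊥ ≈ (-0.87868, -0.87868); max(|x|,|y|,|x±y|/√2) = 1.24264 ≤ 1.5 ⇒ ∈ W

3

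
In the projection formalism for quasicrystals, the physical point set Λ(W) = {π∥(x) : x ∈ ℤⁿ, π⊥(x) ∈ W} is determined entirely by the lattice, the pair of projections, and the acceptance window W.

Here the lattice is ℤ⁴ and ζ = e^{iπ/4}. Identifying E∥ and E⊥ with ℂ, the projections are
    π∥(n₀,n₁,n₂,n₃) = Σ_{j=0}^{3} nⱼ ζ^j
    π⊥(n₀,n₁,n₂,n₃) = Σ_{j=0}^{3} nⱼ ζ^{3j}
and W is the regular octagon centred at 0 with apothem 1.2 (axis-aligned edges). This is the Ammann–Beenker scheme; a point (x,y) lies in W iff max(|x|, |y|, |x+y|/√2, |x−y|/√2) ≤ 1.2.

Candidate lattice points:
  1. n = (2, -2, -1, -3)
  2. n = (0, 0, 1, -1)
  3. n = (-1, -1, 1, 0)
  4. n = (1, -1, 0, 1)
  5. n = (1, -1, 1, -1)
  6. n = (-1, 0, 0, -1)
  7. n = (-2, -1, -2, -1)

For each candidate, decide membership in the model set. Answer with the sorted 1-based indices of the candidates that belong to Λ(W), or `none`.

With ζ = e^{iπ/4} the internal vectors are ζ^0,ζ^3,ζ^6,ζ^9.
candidate 1: n = (2, -2, -1, -3) → π⊥ ≈ (+1.29289, -2.53553); max(|x|,|y|,|x±y|/√2) = 2.70711 > 1.2 ⇒ ∉ W
candidate 2: n = (0, 0, 1, -1) → π⊥ ≈ (-0.70711, -1.70711); max(|x|,|y|,|x±y|/√2) = 1.70711 > 1.2 ⇒ ∉ W
candidate 3: n = (-1, -1, 1, 0) → π⊥ ≈ (-0.29289, -1.70711); max(|x|,|y|,|x±y|/√2) = 1.70711 > 1.2 ⇒ ∉ W
candidate 4: n = (1, -1, 0, 1) → π⊥ ≈ (+2.41421, +0.00000); max(|x|,|y|,|x±y|/√2) = 2.41421 > 1.2 ⇒ ∉ W
candidate 5: n = (1, -1, 1, -1) → π⊥ ≈ (+1.00000, -2.41421); max(|x|,|y|,|x±y|/√2) = 2.41421 > 1.2 ⇒ ∉ W
candidate 6: n = (-1, 0, 0, -1) → π⊥ ≈ (-1.70711, -0.70711); max(|x|,|y|,|x±y|/√2) = 1.70711 > 1.2 ⇒ ∉ W
candidate 7: n = (-2, -1, -2, -1) → π⊥ ≈ (-2.00000, +0.58579); max(|x|,|y|,|x±y|/√2) = 2.00000 > 1.2 ⇒ ∉ W

none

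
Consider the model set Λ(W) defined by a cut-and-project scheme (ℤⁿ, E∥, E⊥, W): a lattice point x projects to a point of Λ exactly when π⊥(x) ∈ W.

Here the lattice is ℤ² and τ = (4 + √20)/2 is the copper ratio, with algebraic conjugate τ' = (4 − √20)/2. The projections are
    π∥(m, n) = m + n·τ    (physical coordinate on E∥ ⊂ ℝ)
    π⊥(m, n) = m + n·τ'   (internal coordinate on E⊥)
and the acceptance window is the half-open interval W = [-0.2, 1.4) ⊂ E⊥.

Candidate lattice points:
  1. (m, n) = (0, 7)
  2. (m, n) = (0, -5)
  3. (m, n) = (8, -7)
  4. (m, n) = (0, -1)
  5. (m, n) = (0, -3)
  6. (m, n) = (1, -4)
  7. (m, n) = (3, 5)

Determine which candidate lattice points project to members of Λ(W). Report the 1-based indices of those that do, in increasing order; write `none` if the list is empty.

2, 4, 5

τ' = (4−√20)/2 ≈ -0.236068.
#1 (0,7): internal coord 0 + (7)·τ' = -1.652476; -1.652476 ∉ [-0.2, 1.4) → out
#2 (0,-5): internal coord 0 + (-5)·τ' = +1.180340; +1.180340 ∈ [-0.2, 1.4) → IN Λ
#3 (8,-7): internal coord 8 + (-7)·τ' = +9.652476; +9.652476 ∉ [-0.2, 1.4) → out
#4 (0,-1): internal coord 0 + (-1)·τ' = +0.236068; +0.236068 ∈ [-0.2, 1.4) → IN Λ
#5 (0,-3): internal coord 0 + (-3)·τ' = +0.708204; +0.708204 ∈ [-0.2, 1.4) → IN Λ
#6 (1,-4): internal coord 1 + (-4)·τ' = +1.944272; +1.944272 ∉ [-0.2, 1.4) → out
#7 (3,5): internal coord 3 + (5)·τ' = +1.819660; +1.819660 ∉ [-0.2, 1.4) → out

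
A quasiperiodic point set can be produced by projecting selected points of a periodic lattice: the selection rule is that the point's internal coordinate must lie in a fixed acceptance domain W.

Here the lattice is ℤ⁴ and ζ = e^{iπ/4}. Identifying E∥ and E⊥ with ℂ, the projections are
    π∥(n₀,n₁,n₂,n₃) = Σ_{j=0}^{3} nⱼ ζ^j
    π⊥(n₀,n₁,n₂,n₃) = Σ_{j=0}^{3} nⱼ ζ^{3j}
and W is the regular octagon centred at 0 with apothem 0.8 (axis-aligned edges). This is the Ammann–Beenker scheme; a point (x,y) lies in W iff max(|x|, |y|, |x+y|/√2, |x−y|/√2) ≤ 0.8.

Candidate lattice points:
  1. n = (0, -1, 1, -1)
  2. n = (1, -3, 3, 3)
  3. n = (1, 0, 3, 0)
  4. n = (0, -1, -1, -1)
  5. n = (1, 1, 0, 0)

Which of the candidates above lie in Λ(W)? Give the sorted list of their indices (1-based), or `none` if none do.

With ζ = e^{iπ/4} the internal vectors are ζ^0,ζ^3,ζ^6,ζ^9.
#1 (0, -1, 1, -1): internal (0.00000, -2.41421); octagon support 2.41421 vs apothem 0.8 → ∉ W
#2 (1, -3, 3, 3): internal (5.24264, -3.00000); octagon support 5.82843 vs apothem 0.8 → ∉ W
#3 (1, 0, 3, 0): internal (1.00000, -3.00000); octagon support 3.00000 vs apothem 0.8 → ∉ W
#4 (0, -1, -1, -1): internal (0.00000, -0.41421); octagon support 0.41421 vs apothem 0.8 → ∈ W
#5 (1, 1, 0, 0): internal (0.29289, 0.70711); octagon support 0.70711 vs apothem 0.8 → ∈ W

4, 5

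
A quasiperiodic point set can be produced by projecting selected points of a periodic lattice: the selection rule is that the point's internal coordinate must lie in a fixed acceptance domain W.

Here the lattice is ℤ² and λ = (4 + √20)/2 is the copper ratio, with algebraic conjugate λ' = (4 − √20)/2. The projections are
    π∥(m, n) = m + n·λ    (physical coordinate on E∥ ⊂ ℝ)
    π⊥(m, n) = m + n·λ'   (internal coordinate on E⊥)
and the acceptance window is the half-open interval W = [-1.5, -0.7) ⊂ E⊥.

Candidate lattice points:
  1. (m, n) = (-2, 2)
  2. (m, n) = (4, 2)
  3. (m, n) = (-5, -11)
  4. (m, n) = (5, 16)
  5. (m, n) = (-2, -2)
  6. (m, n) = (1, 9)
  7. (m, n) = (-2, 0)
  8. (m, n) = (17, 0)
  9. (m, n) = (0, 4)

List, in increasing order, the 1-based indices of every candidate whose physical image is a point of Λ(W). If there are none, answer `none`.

6, 9

Numerically λ ≈ 4.2361 and λ' = −1/λ ≈ -0.2361.
#1 (-2,2): internal coord -2 + (2)·λ' = -2.4721; -2.4721 ∉ [-1.5, -0.7) → out
#2 (4,2): internal coord 4 + (2)·λ' = +3.5279; +3.5279 ∉ [-1.5, -0.7) → out
#3 (-5,-11): internal coord -5 + (-11)·λ' = -2.4033; -2.4033 ∉ [-1.5, -0.7) → out
#4 (5,16): internal coord 5 + (16)·λ' = +1.2229; +1.2229 ∉ [-1.5, -0.7) → out
#5 (-2,-2): internal coord -2 + (-2)·λ' = -1.5279; -1.5279 ∉ [-1.5, -0.7) → out
#6 (1,9): internal coord 1 + (9)·λ' = -1.1246; -1.1246 ∈ [-1.5, -0.7) → IN Λ
#7 (-2,0): internal coord -2 + (0)·λ' = -2.0000; -2.0000 ∉ [-1.5, -0.7) → out
#8 (17,0): internal coord 17 + (0)·λ' = +17.0000; +17.0000 ∉ [-1.5, -0.7) → out
#9 (0,4): internal coord 0 + (4)·λ' = -0.9443; -0.9443 ∈ [-1.5, -0.7) → IN Λ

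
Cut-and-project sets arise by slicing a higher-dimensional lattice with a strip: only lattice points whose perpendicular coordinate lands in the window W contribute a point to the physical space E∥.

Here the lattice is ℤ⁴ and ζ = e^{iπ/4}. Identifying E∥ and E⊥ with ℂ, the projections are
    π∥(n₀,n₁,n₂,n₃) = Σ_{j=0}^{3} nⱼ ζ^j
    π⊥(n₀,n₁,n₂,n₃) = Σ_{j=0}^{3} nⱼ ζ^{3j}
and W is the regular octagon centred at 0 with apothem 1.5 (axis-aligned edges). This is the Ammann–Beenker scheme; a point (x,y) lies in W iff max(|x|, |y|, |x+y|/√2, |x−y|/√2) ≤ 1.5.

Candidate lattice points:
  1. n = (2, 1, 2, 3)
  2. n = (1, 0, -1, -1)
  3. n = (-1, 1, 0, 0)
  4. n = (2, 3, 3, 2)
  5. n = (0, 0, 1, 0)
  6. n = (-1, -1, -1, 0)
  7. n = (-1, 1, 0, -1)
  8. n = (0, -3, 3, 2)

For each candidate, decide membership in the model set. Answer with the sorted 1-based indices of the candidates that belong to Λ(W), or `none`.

Internal map: ζ^{3j} for j=0..3 gives (1,0), (−√2/2,√2/2), (0,−1), (√2/2,√2/2).
candidate 1: n = (2, 1, 2, 3) → π⊥ ≈ (+3.41421, +0.82843); max(|x|,|y|,|x±y|/√2) = 3.41421 > 1.5 ⇒ ∉ W
candidate 2: n = (1, 0, -1, -1) → π⊥ ≈ (+0.29289, +0.29289); max(|x|,|y|,|x±y|/√2) = 0.41421 ≤ 1.5 ⇒ ∈ W
candidate 3: n = (-1, 1, 0, 0) → π⊥ ≈ (-1.70711, +0.70711); max(|x|,|y|,|x±y|/√2) = 1.70711 > 1.5 ⇒ ∉ W
candidate 4: n = (2, 3, 3, 2) → π⊥ ≈ (+1.29289, +0.53553); max(|x|,|y|,|x±y|/√2) = 1.29289 ≤ 1.5 ⇒ ∈ W
candidate 5: n = (0, 0, 1, 0) → π⊥ ≈ (+0.00000, -1.00000); max(|x|,|y|,|x±y|/√2) = 1.00000 ≤ 1.5 ⇒ ∈ W
candidate 6: n = (-1, -1, -1, 0) → π⊥ ≈ (-0.29289, +0.29289); max(|x|,|y|,|x±y|/√2) = 0.41421 ≤ 1.5 ⇒ ∈ W
candidate 7: n = (-1, 1, 0, -1) → π⊥ ≈ (-2.41421, +0.00000); max(|x|,|y|,|x±y|/√2) = 2.41421 > 1.5 ⇒ ∉ W
candidate 8: n = (0, -3, 3, 2) → π⊥ ≈ (+3.53553, -3.70711); max(|x|,|y|,|x±y|/√2) = 5.12132 > 1.5 ⇒ ∉ W

2, 4, 5, 6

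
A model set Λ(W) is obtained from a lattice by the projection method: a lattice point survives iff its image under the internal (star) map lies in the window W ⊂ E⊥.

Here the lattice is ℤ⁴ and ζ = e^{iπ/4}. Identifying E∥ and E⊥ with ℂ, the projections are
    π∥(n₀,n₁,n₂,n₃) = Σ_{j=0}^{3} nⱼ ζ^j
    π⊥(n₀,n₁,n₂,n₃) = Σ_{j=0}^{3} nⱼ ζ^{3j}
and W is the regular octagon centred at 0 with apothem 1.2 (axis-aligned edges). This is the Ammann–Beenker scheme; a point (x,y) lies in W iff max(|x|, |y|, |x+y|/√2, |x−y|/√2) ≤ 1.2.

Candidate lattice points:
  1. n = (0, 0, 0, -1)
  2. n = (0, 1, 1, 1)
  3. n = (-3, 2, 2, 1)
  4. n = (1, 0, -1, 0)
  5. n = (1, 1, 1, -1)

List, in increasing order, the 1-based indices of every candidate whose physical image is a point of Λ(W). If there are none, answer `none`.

1, 2, 5

Internal map: ζ^{3j} for j=0..3 gives (1,0), (−√2/2,√2/2), (0,−1), (√2/2,√2/2).
#1 (0, 0, 0, -1): internal (-0.7071, -0.7071); octagon support 1.0000 vs apothem 1.2 → ∈ W
#2 (0, 1, 1, 1): internal (0.0000, 0.4142); octagon support 0.4142 vs apothem 1.2 → ∈ W
#3 (-3, 2, 2, 1): internal (-3.7071, 0.1213); octagon support 3.7071 vs apothem 1.2 → ∉ W
#4 (1, 0, -1, 0): internal (1.0000, 1.0000); octagon support 1.4142 vs apothem 1.2 → ∉ W
#5 (1, 1, 1, -1): internal (-0.4142, -1.0000); octagon support 1.0000 vs apothem 1.2 → ∈ W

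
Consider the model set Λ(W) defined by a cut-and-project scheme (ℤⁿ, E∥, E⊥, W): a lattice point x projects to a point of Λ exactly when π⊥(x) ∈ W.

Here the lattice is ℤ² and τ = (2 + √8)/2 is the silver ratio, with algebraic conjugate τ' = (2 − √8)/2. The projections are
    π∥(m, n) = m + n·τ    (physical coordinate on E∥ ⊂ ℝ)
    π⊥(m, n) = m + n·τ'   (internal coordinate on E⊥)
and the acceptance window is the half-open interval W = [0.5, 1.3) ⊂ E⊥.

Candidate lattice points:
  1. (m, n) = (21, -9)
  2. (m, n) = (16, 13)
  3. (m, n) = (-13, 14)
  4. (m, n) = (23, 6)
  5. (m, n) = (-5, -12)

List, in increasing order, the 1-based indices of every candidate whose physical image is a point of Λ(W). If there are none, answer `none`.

Numerically τ ≈ 2.4142 and τ' = −1/τ ≈ -0.4142.
candidate 1: (m,n)=(21,-9) → π∥ = 21-9·τ ≈ -0.7279, π⊥ = 21-9·τ' ≈ 24.7279 ∉ [0.5, 1.3) ⇒ out
candidate 2: (m,n)=(16,13) → π∥ = 16+13·τ ≈ 47.3848, π⊥ = 16+13·τ' ≈ 10.6152 ∉ [0.5, 1.3) ⇒ out
candidate 3: (m,n)=(-13,14) → π∥ = -13+14·τ ≈ 20.7990, π⊥ = -13+14·τ' ≈ -18.7990 ∉ [0.5, 1.3) ⇒ out
candidate 4: (m,n)=(23,6) → π∥ = 23+6·τ ≈ 37.4853, π⊥ = 23+6·τ' ≈ 20.5147 ∉ [0.5, 1.3) ⇒ out
candidate 5: (m,n)=(-5,-12) → π∥ = -5-12·τ ≈ -33.9706, π⊥ = -5-12·τ' ≈ -0.0294 ∉ [0.5, 1.3) ⇒ out

none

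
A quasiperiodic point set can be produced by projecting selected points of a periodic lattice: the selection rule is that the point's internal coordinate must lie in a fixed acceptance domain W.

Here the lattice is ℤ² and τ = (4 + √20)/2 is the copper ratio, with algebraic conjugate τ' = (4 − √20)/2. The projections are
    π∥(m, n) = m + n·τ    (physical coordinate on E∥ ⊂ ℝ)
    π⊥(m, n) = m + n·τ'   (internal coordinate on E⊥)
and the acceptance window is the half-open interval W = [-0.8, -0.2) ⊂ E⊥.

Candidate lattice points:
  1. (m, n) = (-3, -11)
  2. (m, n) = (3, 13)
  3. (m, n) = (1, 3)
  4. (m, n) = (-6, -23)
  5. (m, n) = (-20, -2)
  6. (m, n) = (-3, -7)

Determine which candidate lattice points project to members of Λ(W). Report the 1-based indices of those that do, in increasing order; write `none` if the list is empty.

τ' = (4−√20)/2 ≈ -0.236068.
[1] lift (-3,-11): star map gives -0.403252; window check -0.8 ≤ -0.403252 < -0.2 is true → IN Λ
[2] lift (3,13): star map gives -0.068884; window check -0.8 ≤ -0.068884 < -0.2 is false → out
[3] lift (1,3): star map gives 0.291796; window check -0.8 ≤ 0.291796 < -0.2 is false → out
[4] lift (-6,-23): star map gives -0.570437; window check -0.8 ≤ -0.570437 < -0.2 is true → IN Λ
[5] lift (-20,-2): star map gives -19.527864; window check -0.8 ≤ -19.527864 < -0.2 is false → out
[6] lift (-3,-7): star map gives -1.347524; window check -0.8 ≤ -1.347524 < -0.2 is false → out

1, 4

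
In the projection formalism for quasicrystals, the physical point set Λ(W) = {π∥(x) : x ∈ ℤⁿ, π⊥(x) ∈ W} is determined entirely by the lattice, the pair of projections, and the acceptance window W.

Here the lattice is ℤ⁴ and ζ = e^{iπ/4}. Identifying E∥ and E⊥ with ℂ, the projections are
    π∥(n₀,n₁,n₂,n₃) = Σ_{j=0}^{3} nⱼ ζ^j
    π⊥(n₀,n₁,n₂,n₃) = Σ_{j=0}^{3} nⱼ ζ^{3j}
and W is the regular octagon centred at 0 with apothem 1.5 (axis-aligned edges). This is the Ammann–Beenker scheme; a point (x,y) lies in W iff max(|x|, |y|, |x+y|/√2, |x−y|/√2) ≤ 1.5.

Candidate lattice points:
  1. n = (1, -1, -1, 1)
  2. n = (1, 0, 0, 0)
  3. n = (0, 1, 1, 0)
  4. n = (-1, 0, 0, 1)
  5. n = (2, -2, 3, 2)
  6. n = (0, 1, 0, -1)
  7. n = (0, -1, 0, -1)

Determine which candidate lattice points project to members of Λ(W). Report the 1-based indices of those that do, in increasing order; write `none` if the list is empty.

With ζ = e^{iπ/4} the internal vectors are ζ^0,ζ^3,ζ^6,ζ^9.
#1 (1, -1, -1, 1): internal (2.4142, 1.0000); octagon support 2.4142 vs apothem 1.5 → ∉ W
#2 (1, 0, 0, 0): internal (1.0000, 0.0000); octagon support 1.0000 vs apothem 1.5 → ∈ W
#3 (0, 1, 1, 0): internal (-0.7071, -0.2929); octagon support 0.7071 vs apothem 1.5 → ∈ W
#4 (-1, 0, 0, 1): internal (-0.2929, 0.7071); octagon support 0.7071 vs apothem 1.5 → ∈ W
#5 (2, -2, 3, 2): internal (4.8284, -3.0000); octagon support 5.5355 vs apothem 1.5 → ∉ W
#6 (0, 1, 0, -1): internal (-1.4142, 0.0000); octagon support 1.4142 vs apothem 1.5 → ∈ W
#7 (0, -1, 0, -1): internal (0.0000, -1.4142); octagon support 1.4142 vs apothem 1.5 → ∈ W

2, 3, 4, 6, 7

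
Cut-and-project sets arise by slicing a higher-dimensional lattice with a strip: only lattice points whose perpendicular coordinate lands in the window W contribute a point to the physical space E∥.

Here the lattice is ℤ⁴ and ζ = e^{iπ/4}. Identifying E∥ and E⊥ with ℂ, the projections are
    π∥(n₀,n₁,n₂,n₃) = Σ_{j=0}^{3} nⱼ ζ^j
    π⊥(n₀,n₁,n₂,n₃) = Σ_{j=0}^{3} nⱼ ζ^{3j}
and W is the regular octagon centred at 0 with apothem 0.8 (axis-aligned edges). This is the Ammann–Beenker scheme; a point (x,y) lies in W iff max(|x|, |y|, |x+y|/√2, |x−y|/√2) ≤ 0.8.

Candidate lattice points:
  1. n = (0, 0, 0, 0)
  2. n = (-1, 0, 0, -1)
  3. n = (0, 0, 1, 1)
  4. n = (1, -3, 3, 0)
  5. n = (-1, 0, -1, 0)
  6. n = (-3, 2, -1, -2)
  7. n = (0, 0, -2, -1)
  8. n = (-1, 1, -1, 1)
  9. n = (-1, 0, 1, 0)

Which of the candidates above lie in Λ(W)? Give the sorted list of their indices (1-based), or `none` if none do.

1, 3

With ζ = e^{iπ/4} the internal vectors are ζ^0,ζ^3,ζ^6,ζ^9.
#1 (0, 0, 0, 0): internal (0.00000, 0.00000); octagon support 0.00000 vs apothem 0.8 → ∈ W
#2 (-1, 0, 0, -1): internal (-1.70711, -0.70711); octagon support 1.70711 vs apothem 0.8 → ∉ W
#3 (0, 0, 1, 1): internal (0.70711, -0.29289); octagon support 0.70711 vs apothem 0.8 → ∈ W
#4 (1, -3, 3, 0): internal (3.12132, -5.12132); octagon support 5.82843 vs apothem 0.8 → ∉ W
#5 (-1, 0, -1, 0): internal (-1.00000, 1.00000); octagon support 1.41421 vs apothem 0.8 → ∉ W
#6 (-3, 2, -1, -2): internal (-5.82843, 1.00000); octagon support 5.82843 vs apothem 0.8 → ∉ W
#7 (0, 0, -2, -1): internal (-0.70711, 1.29289); octagon support 1.41421 vs apothem 0.8 → ∉ W
#8 (-1, 1, -1, 1): internal (-1.00000, 2.41421); octagon support 2.41421 vs apothem 0.8 → ∉ W
#9 (-1, 0, 1, 0): internal (-1.00000, -1.00000); octagon support 1.41421 vs apothem 0.8 → ∉ W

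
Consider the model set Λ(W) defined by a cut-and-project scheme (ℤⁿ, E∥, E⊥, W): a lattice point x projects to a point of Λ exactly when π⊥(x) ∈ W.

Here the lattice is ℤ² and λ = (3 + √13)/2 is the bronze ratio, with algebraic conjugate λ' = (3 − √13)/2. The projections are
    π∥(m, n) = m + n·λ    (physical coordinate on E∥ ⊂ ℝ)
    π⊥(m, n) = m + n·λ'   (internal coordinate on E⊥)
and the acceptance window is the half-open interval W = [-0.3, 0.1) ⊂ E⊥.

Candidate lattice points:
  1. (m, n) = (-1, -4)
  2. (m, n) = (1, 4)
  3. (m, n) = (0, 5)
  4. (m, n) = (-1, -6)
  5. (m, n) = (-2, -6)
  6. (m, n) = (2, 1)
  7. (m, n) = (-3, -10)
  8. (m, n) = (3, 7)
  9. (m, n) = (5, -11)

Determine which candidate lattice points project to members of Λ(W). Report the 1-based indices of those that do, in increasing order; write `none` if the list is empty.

Numerically λ ≈ 3.3028 and λ' = −1/λ ≈ -0.3028.
[1] lift (-1,-4): star map gives 0.2111; window check -0.3 ≤ 0.2111 < 0.1 is false → out
[2] lift (1,4): star map gives -0.2111; window check -0.3 ≤ -0.2111 < 0.1 is true → IN Λ
[3] lift (0,5): star map gives -1.5139; window check -0.3 ≤ -1.5139 < 0.1 is false → out
[4] lift (-1,-6): star map gives 0.8167; window check -0.3 ≤ 0.8167 < 0.1 is false → out
[5] lift (-2,-6): star map gives -0.1833; window check -0.3 ≤ -0.1833 < 0.1 is true → IN Λ
[6] lift (2,1): star map gives 1.6972; window check -0.3 ≤ 1.6972 < 0.1 is false → out
[7] lift (-3,-10): star map gives 0.0278; window check -0.3 ≤ 0.0278 < 0.1 is true → IN Λ
[8] lift (3,7): star map gives 0.8806; window check -0.3 ≤ 0.8806 < 0.1 is false → out
[9] lift (5,-11): star map gives 8.3305; window check -0.3 ≤ 8.3305 < 0.1 is false → out

2, 5, 7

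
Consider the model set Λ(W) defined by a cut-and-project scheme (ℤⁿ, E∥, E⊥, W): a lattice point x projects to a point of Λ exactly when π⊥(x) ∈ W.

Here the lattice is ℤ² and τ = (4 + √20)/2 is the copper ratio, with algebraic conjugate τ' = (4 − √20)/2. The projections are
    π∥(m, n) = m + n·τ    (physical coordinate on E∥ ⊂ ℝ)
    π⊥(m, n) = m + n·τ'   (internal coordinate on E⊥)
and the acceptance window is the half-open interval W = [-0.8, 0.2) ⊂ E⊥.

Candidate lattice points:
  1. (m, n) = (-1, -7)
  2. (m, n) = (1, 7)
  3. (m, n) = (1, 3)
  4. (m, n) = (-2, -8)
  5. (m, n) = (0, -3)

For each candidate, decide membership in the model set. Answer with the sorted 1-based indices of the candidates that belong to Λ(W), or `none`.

2, 4

Compute τ' = (4−√20)/2 = -0.2361, so π⊥(m,n) = m -0.2361·n.
#1 (-1,-7): internal coord -1 + (-7)·τ' = +0.6525; +0.6525 ∉ [-0.8, 0.2) → out
#2 (1,7): internal coord 1 + (7)·τ' = -0.6525; -0.6525 ∈ [-0.8, 0.2) → IN Λ
#3 (1,3): internal coord 1 + (3)·τ' = +0.2918; +0.2918 ∉ [-0.8, 0.2) → out
#4 (-2,-8): internal coord -2 + (-8)·τ' = -0.1115; -0.1115 ∈ [-0.8, 0.2) → IN Λ
#5 (0,-3): internal coord 0 + (-3)·τ' = +0.7082; +0.7082 ∉ [-0.8, 0.2) → out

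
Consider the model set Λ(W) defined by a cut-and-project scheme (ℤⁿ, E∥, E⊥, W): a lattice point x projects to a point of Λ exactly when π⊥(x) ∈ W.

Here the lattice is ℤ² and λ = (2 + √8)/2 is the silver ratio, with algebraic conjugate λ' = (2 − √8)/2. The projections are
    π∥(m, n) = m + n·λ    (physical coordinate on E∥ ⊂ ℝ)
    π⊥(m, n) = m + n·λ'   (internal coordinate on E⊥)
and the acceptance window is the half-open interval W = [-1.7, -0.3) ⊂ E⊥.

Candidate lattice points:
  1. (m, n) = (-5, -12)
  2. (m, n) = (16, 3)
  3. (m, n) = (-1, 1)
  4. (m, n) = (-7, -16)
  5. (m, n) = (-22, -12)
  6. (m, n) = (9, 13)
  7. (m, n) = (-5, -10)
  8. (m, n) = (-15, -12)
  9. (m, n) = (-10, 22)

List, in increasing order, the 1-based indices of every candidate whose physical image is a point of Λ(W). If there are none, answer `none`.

3, 4, 7

Compute λ' = (2−√8)/2 = -0.41421, so π⊥(m,n) = m -0.41421·n.
[1] lift (-5,-12): star map gives -0.02944; window check -1.7 ≤ -0.02944 < -0.3 is false → out
[2] lift (16,3): star map gives 14.75736; window check -1.7 ≤ 14.75736 < -0.3 is false → out
[3] lift (-1,1): star map gives -1.41421; window check -1.7 ≤ -1.41421 < -0.3 is true → IN Λ
[4] lift (-7,-16): star map gives -0.37258; window check -1.7 ≤ -0.37258 < -0.3 is true → IN Λ
[5] lift (-22,-12): star map gives -17.02944; window check -1.7 ≤ -17.02944 < -0.3 is false → out
[6] lift (9,13): star map gives 3.61522; window check -1.7 ≤ 3.61522 < -0.3 is false → out
[7] lift (-5,-10): star map gives -0.85786; window check -1.7 ≤ -0.85786 < -0.3 is true → IN Λ
[8] lift (-15,-12): star map gives -10.02944; window check -1.7 ≤ -10.02944 < -0.3 is false → out
[9] lift (-10,22): star map gives -19.11270; window check -1.7 ≤ -19.11270 < -0.3 is false → out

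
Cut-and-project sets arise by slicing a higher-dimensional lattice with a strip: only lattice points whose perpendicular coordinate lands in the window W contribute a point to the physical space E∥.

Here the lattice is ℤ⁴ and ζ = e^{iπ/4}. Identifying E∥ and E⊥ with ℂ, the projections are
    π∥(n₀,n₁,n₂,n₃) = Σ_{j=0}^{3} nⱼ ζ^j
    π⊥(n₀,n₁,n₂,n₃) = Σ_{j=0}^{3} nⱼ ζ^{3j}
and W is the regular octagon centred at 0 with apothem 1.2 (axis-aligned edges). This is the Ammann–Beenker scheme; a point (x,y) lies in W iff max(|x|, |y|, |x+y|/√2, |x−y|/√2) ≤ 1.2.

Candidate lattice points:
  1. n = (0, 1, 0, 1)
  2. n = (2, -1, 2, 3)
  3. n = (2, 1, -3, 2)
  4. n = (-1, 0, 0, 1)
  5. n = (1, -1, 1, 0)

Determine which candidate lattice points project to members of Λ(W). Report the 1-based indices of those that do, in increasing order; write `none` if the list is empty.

With ζ = e^{iπ/4} the internal vectors are ζ^0,ζ^3,ζ^6,ζ^9.
#1 (0, 1, 0, 1): internal (0.0000, 1.4142); octagon support 1.4142 vs apothem 1.2 → ∉ W
#2 (2, -1, 2, 3): internal (4.8284, -0.5858); octagon support 4.8284 vs apothem 1.2 → ∉ W
#3 (2, 1, -3, 2): internal (2.7071, 5.1213); octagon support 5.5355 vs apothem 1.2 → ∉ W
#4 (-1, 0, 0, 1): internal (-0.2929, 0.7071); octagon support 0.7071 vs apothem 1.2 → ∈ W
#5 (1, -1, 1, 0): internal (1.7071, -1.7071); octagon support 2.4142 vs apothem 1.2 → ∉ W

4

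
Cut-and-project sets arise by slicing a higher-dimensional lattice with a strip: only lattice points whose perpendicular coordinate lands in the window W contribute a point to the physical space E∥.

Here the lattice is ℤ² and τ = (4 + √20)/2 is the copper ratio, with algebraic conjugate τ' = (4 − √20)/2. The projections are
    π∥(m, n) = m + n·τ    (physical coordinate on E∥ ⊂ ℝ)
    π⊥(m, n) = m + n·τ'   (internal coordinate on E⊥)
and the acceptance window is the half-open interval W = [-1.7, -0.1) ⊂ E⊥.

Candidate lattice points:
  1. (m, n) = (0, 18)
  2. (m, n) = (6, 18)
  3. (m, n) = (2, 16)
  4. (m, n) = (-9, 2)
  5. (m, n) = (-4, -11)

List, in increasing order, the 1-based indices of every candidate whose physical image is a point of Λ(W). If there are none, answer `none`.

5

Numerically τ ≈ 4.23607 and τ' = −1/τ ≈ -0.23607.
[1] lift (0,18): star map gives -4.24922; window check -1.7 ≤ -4.24922 < -0.1 is false → out
[2] lift (6,18): star map gives 1.75078; window check -1.7 ≤ 1.75078 < -0.1 is false → out
[3] lift (2,16): star map gives -1.77709; window check -1.7 ≤ -1.77709 < -0.1 is false → out
[4] lift (-9,2): star map gives -9.47214; window check -1.7 ≤ -9.47214 < -0.1 is false → out
[5] lift (-4,-11): star map gives -1.40325; window check -1.7 ≤ -1.40325 < -0.1 is true → IN Λ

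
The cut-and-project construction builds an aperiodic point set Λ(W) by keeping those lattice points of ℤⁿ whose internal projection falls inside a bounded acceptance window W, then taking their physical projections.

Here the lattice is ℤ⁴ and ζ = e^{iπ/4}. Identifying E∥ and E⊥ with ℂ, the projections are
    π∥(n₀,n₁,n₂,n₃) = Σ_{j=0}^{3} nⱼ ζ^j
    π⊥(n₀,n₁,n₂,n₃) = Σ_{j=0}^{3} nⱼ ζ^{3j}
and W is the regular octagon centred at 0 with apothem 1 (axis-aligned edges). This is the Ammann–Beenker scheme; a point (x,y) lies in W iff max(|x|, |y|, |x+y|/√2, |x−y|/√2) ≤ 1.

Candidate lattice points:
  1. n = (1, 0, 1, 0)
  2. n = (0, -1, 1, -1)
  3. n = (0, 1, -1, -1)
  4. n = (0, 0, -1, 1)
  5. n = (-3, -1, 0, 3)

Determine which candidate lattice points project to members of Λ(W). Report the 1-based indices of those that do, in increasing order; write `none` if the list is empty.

With ζ = e^{iπ/4} the internal vectors are ζ^0,ζ^3,ζ^6,ζ^9.
#1 (1, 0, 1, 0): internal (1.00000, -1.00000); octagon support 1.41421 vs apothem 1 → ∉ W
#2 (0, -1, 1, -1): internal (0.00000, -2.41421); octagon support 2.41421 vs apothem 1 → ∉ W
#3 (0, 1, -1, -1): internal (-1.41421, 1.00000); octagon support 1.70711 vs apothem 1 → ∉ W
#4 (0, 0, -1, 1): internal (0.70711, 1.70711); octagon support 1.70711 vs apothem 1 → ∉ W
#5 (-3, -1, 0, 3): internal (-0.17157, 1.41421); octagon support 1.41421 vs apothem 1 → ∉ W

none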